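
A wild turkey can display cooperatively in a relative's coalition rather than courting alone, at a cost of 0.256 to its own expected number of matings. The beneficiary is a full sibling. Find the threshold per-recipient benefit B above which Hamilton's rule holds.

0.512

r to a full sibling = 1/2 (full sibs share both parents — two paths of length 2: r = 2·(1/2)^2 = 1/2).
Hamilton's rule with n recipients of equal r: n·r·B > C, so B > C/(n·r) = 0.256/(1·0.5) = 0.512.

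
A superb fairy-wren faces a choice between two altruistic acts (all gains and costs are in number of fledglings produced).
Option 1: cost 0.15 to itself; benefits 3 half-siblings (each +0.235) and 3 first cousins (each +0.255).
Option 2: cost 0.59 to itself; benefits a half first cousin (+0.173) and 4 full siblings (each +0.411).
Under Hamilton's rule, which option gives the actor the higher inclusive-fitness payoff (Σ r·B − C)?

Option 1: r to a half-sibling = 0.25.
Option 1: r to a first cousin = 0.125.
Option 1: Σ r·B − C = (3·0.25·0.235 + 3·0.125·0.255) − 0.15 = 0.121875.
Option 2: r to a half first cousin = 0.0625.
Option 2: r to a full sibling = 0.5.
Option 2: Σ r·B − C = (1·0.0625·0.173 + 4·0.5·0.411) − 0.59 = 0.2428125.
Option 2 has the higher net inclusive-fitness payoff.

Option 2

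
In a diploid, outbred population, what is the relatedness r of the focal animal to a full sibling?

Full sibs share both parents — two paths of length 2: r = 2·(1/2)^2 = 1/2.

0.5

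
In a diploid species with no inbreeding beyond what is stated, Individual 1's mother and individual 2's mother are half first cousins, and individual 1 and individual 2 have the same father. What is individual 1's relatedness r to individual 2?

0.265625

Wright's path rule: contributions from independent ancestry routes add.
Individual 1 and individual 2 are related in two ways: half second cousins through their mothers (r = 1/64) and half-sibs through their shared father (r = 1/4).
r = 1/64 + 1/4 = 17/64 = 0.265625.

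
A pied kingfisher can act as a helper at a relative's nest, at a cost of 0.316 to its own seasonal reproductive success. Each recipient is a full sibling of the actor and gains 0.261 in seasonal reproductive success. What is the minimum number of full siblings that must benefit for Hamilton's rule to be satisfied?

3

r to a full sibling = 0.5 (full sibs share both parents — two paths of length 2: r = 2·(1/2)^2 = 1/2).
Hamilton's rule: n·r·B > C  ⇒  n > C/(r·B) = 0.316/(0.5·0.261) = 2.421.
The smallest integer exceeding 2.421 is 3.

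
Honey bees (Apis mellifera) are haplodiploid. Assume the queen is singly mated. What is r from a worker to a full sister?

0.75

Haplodiploid full sisters inherit their father's entire haploid genome identically (contributing 1/2) and on average half of their mother's contribution (1/2 · 1/2 = 1/4); r = 1/2 + 1/4 = 3/4.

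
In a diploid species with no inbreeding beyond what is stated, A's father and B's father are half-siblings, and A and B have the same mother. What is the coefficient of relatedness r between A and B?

0.3125

Independent pedigree routes through distinct common ancestors add.
A and B are related in two ways: half first cousins through their fathers (r = 1/16) and half-sibs through their shared mother (r = 1/4).
r = 1/16 + 1/4 = 5/16 = 0.3125.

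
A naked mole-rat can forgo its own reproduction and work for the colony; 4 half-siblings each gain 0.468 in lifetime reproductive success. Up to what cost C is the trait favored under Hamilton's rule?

r to a half-sibling = 1/4 (half-sibs share one parent — one path of length 2: r = (1/2)^2 = 1/4).
Hamilton's rule: n·r·B > C, so the trait is favored while C < n·r·B = 4·0.25·0.468 = 0.468.

0.468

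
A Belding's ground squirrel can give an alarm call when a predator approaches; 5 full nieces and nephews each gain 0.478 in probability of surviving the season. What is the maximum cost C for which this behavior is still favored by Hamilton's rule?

r to a full niece or nephew = 1/4 (full aunt/uncle↔niece/nephew: two paths of length 3 through the shared grandparent pair: r = 2·(1/2)^3 = 1/4).
Hamilton's rule: n·r·B > C, so the trait is favored while C < n·r·B = 5·0.25·0.478 = 0.5975.

0.5975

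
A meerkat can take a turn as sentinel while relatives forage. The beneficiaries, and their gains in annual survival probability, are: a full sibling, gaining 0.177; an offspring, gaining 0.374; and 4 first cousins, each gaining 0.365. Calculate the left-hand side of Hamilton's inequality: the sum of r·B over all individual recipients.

r to a full sibling = 0.5 (full sibs share both parents — two paths of length 2: r = 2·(1/2)^2 = 1/2).
r to an offspring = 0.5 (one parent–offspring link: r = (1/2)^1 = 1/2).
r to a first cousin = 1/8 (first cousins share one grandparent pair — two paths of length 4: r = 2·(1/2)^4 = 1/8).
Summing one r·B term per recipient: 1·0.5·0.177 + 1·0.5·0.374 + 4·0.125·0.365 = 0.458.

0.458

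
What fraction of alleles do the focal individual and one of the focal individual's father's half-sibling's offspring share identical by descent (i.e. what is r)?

0.0625

Each parent–offspring link contributes a factor of 1/2, and independent paths through distinct common ancestors add.
Half first cousins share one grandparent — one path of length 4: r = (1/2)^4 = 1/16.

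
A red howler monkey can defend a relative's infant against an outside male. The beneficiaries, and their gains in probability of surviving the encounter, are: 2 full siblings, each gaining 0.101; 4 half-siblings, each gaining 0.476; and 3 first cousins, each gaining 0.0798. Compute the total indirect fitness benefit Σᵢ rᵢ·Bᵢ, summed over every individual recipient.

0.606925

r to a full sibling = 0.5 (full sibs share both parents — two paths of length 2: r = 2·(1/2)^2 = 1/2).
r to a half-sibling = 1/4 (half-sibs share one parent — one path of length 2: r = (1/2)^2 = 1/4).
r to a first cousin = 1/8 (first cousins share one grandparent pair — two paths of length 4: r = 2·(1/2)^4 = 1/8).
Summing one r·B term per recipient: 2·0.5·0.101 + 4·0.25·0.476 + 3·0.125·0.0798 = 0.606925.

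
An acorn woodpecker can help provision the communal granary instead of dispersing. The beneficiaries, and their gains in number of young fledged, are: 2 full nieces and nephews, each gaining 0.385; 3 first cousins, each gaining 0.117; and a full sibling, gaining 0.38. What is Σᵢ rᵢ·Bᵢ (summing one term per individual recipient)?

0.426375

r to a full niece or nephew = 1/4 (full aunt/uncle↔niece/nephew: two paths of length 3 through the shared grandparent pair: r = 2·(1/2)^3 = 1/4).
r to a first cousin = 1/8 (first cousins share one grandparent pair — two paths of length 4: r = 2·(1/2)^4 = 1/8).
r to a full sibling = 0.5 (full sibs share both parents — two paths of length 2: r = 2·(1/2)^2 = 1/2).
Summing one r·B term per recipient: 2·0.25·0.385 + 3·0.125·0.117 + 1·0.5·0.38 = 0.426375.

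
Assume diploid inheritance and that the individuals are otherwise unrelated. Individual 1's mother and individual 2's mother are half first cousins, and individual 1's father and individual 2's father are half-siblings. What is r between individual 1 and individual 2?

0.078125

Relatedness sums over independent paths through distinct common ancestors.
Individual 1 and individual 2 are related in two ways: half second cousins through their mothers (r = 1/64) and half first cousins through their fathers (r = 1/16).
r = 1/64 + 1/16 = 0.078125.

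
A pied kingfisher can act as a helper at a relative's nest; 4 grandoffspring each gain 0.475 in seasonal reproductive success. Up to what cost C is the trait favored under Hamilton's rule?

r to a grandoffspring = 0.25 (two parent–offspring links: r = (1/2)^2 = 1/4).
Hamilton's rule: n·r·B > C, so the trait is favored while C < n·r·B = 4·0.25·0.475 = 0.475.

0.475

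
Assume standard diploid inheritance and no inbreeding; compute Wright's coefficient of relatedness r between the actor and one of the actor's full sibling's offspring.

0.25

Each parent–offspring link contributes a factor of 1/2, and independent paths through distinct common ancestors add.
Full aunt/uncle↔niece/nephew: two paths of length 3 through the shared grandparent pair: r = 2·(1/2)^3 = 1/4.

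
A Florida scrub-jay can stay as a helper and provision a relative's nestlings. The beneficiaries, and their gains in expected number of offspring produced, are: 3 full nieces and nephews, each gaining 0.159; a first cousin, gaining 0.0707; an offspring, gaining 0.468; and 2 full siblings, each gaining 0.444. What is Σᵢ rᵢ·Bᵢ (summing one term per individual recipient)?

r to a full niece or nephew = 0.25 (full aunt/uncle↔niece/nephew: two paths of length 3 through the shared grandparent pair: r = 2·(1/2)^3 = 1/4).
r to a first cousin = 1/8 (first cousins share one grandparent pair — two paths of length 4: r = 2·(1/2)^4 = 1/8).
r to an offspring = 1/2 (one parent–offspring link: r = (1/2)^1 = 1/2).
r to a full sibling = 1/2 (full sibs share both parents — two paths of length 2: r = 2·(1/2)^2 = 1/2).
Summing one r·B term per recipient: 3·0.25·0.159 + 1·0.125·0.0707 + 1·0.5·0.468 + 2·0.5·0.444 = 0.8060875.

0.8060875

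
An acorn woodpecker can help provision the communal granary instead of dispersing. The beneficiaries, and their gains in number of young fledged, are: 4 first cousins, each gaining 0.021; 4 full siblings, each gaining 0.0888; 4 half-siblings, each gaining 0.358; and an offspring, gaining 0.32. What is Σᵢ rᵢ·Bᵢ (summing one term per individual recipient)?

r to a first cousin = 1/8 (first cousins share one grandparent pair — two paths of length 4: r = 2·(1/2)^4 = 1/8).
r to a full sibling = 0.5 (full sibs share both parents — two paths of length 2: r = 2·(1/2)^2 = 1/2).
r to a half-sibling = 1/4 (half-sibs share one parent — one path of length 2: r = (1/2)^2 = 1/4).
r to an offspring = 1/2 (one parent–offspring link: r = (1/2)^1 = 1/2).
Summing one r·B term per recipient: 4·0.125·0.021 + 4·0.5·0.0888 + 4·0.25·0.358 + 1·0.5·0.32 = 0.7061.

0.7061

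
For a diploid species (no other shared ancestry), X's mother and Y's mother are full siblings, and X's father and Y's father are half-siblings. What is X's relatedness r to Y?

0.1875

With two independent routes of shared ancestry, r is the sum of the two contributions.
X and Y are related in two ways: first cousins through their mothers (r = 1/8) and half first cousins through their fathers (r = 1/16).
r = 1/8 + 1/16 = 0.1875.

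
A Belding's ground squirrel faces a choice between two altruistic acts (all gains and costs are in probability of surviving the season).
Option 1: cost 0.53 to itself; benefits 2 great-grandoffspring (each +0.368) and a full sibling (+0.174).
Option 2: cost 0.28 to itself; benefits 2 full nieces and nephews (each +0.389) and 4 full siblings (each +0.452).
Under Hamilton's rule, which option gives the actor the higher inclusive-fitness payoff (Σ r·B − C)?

Option 2

Option 1: r to a great-grandoffspring = 0.125.
Option 1: r to a full sibling = 0.5.
Option 1: Σ r·B − C = (2·0.125·0.368 + 1·0.5·0.174) − 0.53 = -0.351.
Option 2: r to a full niece or nephew = 0.25.
Option 2: r to a full sibling = 0.5.
Option 2: Σ r·B − C = (2·0.25·0.389 + 4·0.5·0.452) − 0.28 = 0.8185.
Option 2 has the higher net inclusive-fitness payoff.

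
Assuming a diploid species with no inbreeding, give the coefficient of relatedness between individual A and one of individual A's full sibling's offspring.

Each parent–offspring link contributes a factor of 1/2, and independent paths through distinct common ancestors add.
Full aunt/uncle↔niece/nephew: two paths of length 3 through the shared grandparent pair: r = 2·(1/2)^3 = 1/4.

0.25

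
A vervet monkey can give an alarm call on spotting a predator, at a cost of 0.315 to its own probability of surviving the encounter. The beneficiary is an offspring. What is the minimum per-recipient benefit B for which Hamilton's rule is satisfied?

0.63

r to an offspring = 0.5 (one parent–offspring link: r = (1/2)^1 = 1/2).
Hamilton's rule with n recipients of equal r: n·r·B > C, so B > C/(n·r) = 0.315/(1·0.5) = 0.63.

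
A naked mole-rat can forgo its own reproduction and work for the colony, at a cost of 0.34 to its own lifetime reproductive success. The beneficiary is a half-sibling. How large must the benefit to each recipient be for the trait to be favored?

1.36

r to a half-sibling = 1/4 (half-sibs share one parent — one path of length 2: r = (1/2)^2 = 1/4).
Hamilton's rule with n recipients of equal r: n·r·B > C, so B > C/(n·r) = 0.34/(1·0.25) = 1.36.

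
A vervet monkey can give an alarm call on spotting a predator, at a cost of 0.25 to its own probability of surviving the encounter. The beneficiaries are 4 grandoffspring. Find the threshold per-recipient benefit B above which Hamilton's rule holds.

r to a grandoffspring = 0.25 (two parent–offspring links: r = (1/2)^2 = 1/4).
Hamilton's rule with n recipients of equal r: n·r·B > C, so B > C/(n·r) = 0.25/(4·0.25) = 0.25.

0.25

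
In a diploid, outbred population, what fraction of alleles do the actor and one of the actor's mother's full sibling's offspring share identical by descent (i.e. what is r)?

0.125

Each parent–offspring link contributes a factor of 1/2, and independent paths through distinct common ancestors add.
First cousins share one grandparent pair — two paths of length 4: r = 2·(1/2)^4 = 1/8.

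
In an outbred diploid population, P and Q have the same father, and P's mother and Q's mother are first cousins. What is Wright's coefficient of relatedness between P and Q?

0.28125

Independent pedigree routes through distinct common ancestors add.
P and Q are related in two ways: half-sibs through their shared father (r = 1/4) and second cousins through their mothers (r = 1/32).
r = 1/4 + 1/32 = 9/32 = 0.28125.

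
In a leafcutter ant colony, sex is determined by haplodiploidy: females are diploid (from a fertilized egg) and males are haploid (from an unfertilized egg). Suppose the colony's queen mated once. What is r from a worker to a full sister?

Haplodiploid full sisters inherit their father's entire haploid genome identically (contributing 1/2) and on average half of their mother's contribution (1/2 · 1/2 = 1/4); r = 1/2 + 1/4 = 3/4.

0.75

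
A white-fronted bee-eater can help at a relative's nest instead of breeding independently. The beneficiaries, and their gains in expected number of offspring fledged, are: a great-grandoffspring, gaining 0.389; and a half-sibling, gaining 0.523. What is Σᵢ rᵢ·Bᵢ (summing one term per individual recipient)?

0.179375

r to a great-grandoffspring = 1/8 (three parent–offspring links: r = (1/2)^3 = 1/8).
r to a half-sibling = 1/4 (half-sibs share one parent — one path of length 2: r = (1/2)^2 = 1/4).
Summing one r·B term per recipient: 1·0.125·0.389 + 1·0.25·0.523 = 0.179375.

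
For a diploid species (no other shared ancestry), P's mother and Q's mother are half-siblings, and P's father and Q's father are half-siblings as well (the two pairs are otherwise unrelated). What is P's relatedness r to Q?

Relatedness sums over independent paths through distinct common ancestors.
P and Q are related in two ways: half first cousins through their mothers (r = 1/16) and half first cousins through their fathers (r = 1/16).
r = 1/16 + 1/16 = 1/8 = 0.125.

0.125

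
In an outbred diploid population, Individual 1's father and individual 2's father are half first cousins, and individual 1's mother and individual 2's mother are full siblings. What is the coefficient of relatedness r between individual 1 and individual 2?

Relatedness sums over independent paths through distinct common ancestors.
Individual 1 and individual 2 are related in two ways: half second cousins through their fathers (r = 1/64) and first cousins through their mothers (r = 1/8).
r = 1/64 + 1/8 = 0.140625.

0.140625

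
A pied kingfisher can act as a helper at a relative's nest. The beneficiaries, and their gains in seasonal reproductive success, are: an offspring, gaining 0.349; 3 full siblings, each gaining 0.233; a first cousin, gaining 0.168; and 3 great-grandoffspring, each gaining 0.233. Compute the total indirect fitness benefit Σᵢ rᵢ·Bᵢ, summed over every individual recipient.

r to an offspring = 1/2 (one parent–offspring link: r = (1/2)^1 = 1/2).
r to a full sibling = 0.5 (full sibs share both parents — two paths of length 2: r = 2·(1/2)^2 = 1/2).
r to a first cousin = 0.125 (first cousins share one grandparent pair — two paths of length 4: r = 2·(1/2)^4 = 1/8).
r to a great-grandoffspring = 1/8 (three parent–offspring links: r = (1/2)^3 = 1/8).
Summing one r·B term per recipient: 1·0.5·0.349 + 3·0.5·0.233 + 1·0.125·0.168 + 3·0.125·0.233 = 0.632375.

0.632375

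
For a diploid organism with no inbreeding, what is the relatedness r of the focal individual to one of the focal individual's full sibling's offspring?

Each parent–offspring link contributes a factor of 1/2, and independent paths through distinct common ancestors add.
Full aunt/uncle↔niece/nephew: two paths of length 3 through the shared grandparent pair: r = 2·(1/2)^3 = 1/4.

0.25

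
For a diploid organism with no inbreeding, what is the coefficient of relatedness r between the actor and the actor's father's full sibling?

0.25

Each parent–offspring link contributes a factor of 1/2, and independent paths through distinct common ancestors add.
Full aunt/uncle↔niece/nephew: two paths of length 3 through the shared grandparent pair: r = 2·(1/2)^3 = 1/4.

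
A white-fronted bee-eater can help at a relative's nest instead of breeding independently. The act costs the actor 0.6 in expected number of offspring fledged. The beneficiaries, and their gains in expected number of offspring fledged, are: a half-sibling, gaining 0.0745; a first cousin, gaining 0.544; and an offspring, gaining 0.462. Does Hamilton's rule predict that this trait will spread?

No

Hamilton's rule: the trait is favored when the sum of r·B over every recipient exceeds the actor's cost C.
r to a half-sibling = 1/4 (half-sibs share one parent — one path of length 2: r = (1/2)^2 = 1/4).
r to a first cousin = 0.125 (first cousins share one grandparent pair — two paths of length 4: r = 2·(1/2)^4 = 1/8).
r to an offspring = 1/2 (one parent–offspring link: r = (1/2)^1 = 1/2).
Summing one r·B term per recipient: 1·0.25·0.0745 + 1·0.125·0.544 + 1·0.5·0.462 = 0.317625.
0.317625 < 0.6: the indirect benefit is less than the cost.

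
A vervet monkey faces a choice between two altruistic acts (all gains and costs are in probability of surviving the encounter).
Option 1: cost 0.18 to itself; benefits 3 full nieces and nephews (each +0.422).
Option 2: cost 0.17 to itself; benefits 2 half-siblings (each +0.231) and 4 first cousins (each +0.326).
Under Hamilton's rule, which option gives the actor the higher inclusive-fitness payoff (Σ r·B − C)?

Option 1

Option 1: r to a full niece or nephew = 0.25.
Option 1: Σ r·B − C = (3·0.25·0.422) − 0.18 = 0.1365.
Option 2: r to a half-sibling = 0.25.
Option 2: r to a first cousin = 0.125.
Option 2: Σ r·B − C = (2·0.25·0.231 + 4·0.125·0.326) − 0.17 = 0.1085.
Option 1 has the higher net inclusive-fitness payoff.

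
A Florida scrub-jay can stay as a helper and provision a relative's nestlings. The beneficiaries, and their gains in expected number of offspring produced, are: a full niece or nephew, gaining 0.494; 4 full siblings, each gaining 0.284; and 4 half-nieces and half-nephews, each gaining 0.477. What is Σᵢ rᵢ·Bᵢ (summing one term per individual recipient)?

r to a full niece or nephew = 1/4 (full aunt/uncle↔niece/nephew: two paths of length 3 through the shared grandparent pair: r = 2·(1/2)^3 = 1/4).
r to a full sibling = 0.5 (full sibs share both parents — two paths of length 2: r = 2·(1/2)^2 = 1/2).
r to a half-niece or half-nephew = 0.125 (half-aunt/uncle↔niece/nephew: one path of length 3: r = (1/2)^3 = 1/8).
Summing one r·B term per recipient: 1·0.25·0.494 + 4·0.5·0.284 + 4·0.125·0.477 = 0.93.

0.93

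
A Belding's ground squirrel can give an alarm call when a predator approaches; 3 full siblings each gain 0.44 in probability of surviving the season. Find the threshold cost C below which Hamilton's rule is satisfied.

0.66

r to a full sibling = 1/2 (full sibs share both parents — two paths of length 2: r = 2·(1/2)^2 = 1/2).
Hamilton's rule: n·r·B > C, so the trait is favored while C < n·r·B = 3·0.5·0.44 = 0.66.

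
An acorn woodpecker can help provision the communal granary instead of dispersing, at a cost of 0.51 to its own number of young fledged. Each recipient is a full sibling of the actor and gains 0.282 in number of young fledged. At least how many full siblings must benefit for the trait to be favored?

4

r to a full sibling = 1/2 (full sibs share both parents — two paths of length 2: r = 2·(1/2)^2 = 1/2).
Hamilton's rule: n·r·B > C  ⇒  n > C/(r·B) = 0.51/(0.5·0.282) = 3.617.
The smallest integer exceeding 3.617 is 4.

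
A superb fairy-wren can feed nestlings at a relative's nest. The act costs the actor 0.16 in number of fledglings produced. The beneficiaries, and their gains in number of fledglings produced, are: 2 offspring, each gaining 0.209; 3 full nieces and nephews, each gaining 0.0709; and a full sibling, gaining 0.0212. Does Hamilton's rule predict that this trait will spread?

Yes

Hamilton's rule: the trait is favored when the sum of r·B over every recipient exceeds the actor's cost C.
r to an offspring = 1/2 (one parent–offspring link: r = (1/2)^1 = 1/2).
r to a full niece or nephew = 0.25 (full aunt/uncle↔niece/nephew: two paths of length 3 through the shared grandparent pair: r = 2·(1/2)^3 = 1/4).
r to a full sibling = 0.5 (full sibs share both parents — two paths of length 2: r = 2·(1/2)^2 = 1/2).
Summing one r·B term per recipient: 2·0.5·0.209 + 3·0.25·0.0709 + 1·0.5·0.0212 = 0.272775.
0.272775 > 0.16: the indirect benefit exceeds the cost.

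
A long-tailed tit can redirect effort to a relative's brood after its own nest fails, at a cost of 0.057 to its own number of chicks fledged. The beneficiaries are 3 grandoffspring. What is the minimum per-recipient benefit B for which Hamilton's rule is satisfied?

r to a grandoffspring = 0.25 (two parent–offspring links: r = (1/2)^2 = 1/4).
Hamilton's rule with n recipients of equal r: n·r·B > C, so B > C/(n·r) = 0.057/(3·0.25) = 0.076.

0.076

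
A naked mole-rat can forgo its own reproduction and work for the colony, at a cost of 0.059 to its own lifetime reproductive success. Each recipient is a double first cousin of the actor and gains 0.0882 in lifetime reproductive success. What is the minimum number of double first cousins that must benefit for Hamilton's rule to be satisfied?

r to a double first cousin = 0.25 (double first cousins share both grandparent pairs — four paths of length 4: r = 4·(1/2)^4 = 1/4).
Hamilton's rule: n·r·B > C  ⇒  n > C/(r·B) = 0.059/(0.25·0.0882) = 2.676.
The smallest integer exceeding 2.676 is 3.

3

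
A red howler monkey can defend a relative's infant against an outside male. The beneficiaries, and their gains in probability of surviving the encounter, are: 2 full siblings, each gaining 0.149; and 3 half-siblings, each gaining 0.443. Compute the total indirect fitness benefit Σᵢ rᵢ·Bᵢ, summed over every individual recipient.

0.48125

r to a full sibling = 1/2 (full sibs share both parents — two paths of length 2: r = 2·(1/2)^2 = 1/2).
r to a half-sibling = 0.25 (half-sibs share one parent — one path of length 2: r = (1/2)^2 = 1/4).
Summing one r·B term per recipient: 2·0.5·0.149 + 3·0.25·0.443 = 0.48125.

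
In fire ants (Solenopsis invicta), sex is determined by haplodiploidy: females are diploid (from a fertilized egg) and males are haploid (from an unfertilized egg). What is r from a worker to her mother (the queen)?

One meiotic link between diploid queen and diploid daughter: r = 1/2.

0.5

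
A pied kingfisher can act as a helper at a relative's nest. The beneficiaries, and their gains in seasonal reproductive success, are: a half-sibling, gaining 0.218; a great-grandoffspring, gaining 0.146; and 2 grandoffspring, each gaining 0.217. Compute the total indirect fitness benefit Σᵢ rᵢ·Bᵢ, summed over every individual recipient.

0.18125

r to a half-sibling = 1/4 (half-sibs share one parent — one path of length 2: r = (1/2)^2 = 1/4).
r to a great-grandoffspring = 1/8 (three parent–offspring links: r = (1/2)^3 = 1/8).
r to a grandoffspring = 0.25 (two parent–offspring links: r = (1/2)^2 = 1/4).
Summing one r·B term per recipient: 1·0.25·0.218 + 1·0.125·0.146 + 2·0.25·0.217 = 0.18125.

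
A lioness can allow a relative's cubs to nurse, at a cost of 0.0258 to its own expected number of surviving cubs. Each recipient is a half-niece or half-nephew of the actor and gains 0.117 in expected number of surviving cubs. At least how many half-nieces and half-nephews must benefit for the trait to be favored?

r to a half-niece or half-nephew = 0.125 (half-aunt/uncle↔niece/nephew: one path of length 3: r = (1/2)^3 = 1/8).
Hamilton's rule: n·r·B > C  ⇒  n > C/(r·B) = 0.0258/(0.125·0.117) = 1.764.
The smallest integer exceeding 1.764 is 2.

2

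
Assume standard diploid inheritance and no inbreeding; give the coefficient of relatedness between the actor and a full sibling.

Full sibs share both parents — two paths of length 2: r = 2·(1/2)^2 = 1/2.

0.5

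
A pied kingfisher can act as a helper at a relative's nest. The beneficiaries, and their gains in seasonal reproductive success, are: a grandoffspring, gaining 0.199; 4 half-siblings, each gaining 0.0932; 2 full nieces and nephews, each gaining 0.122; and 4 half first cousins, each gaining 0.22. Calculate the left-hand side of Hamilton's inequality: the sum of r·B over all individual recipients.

0.25895

r to a grandoffspring = 1/4 (two parent–offspring links: r = (1/2)^2 = 1/4).
r to a half-sibling = 0.25 (half-sibs share one parent — one path of length 2: r = (1/2)^2 = 1/4).
r to a full niece or nephew = 1/4 (full aunt/uncle↔niece/nephew: two paths of length 3 through the shared grandparent pair: r = 2·(1/2)^3 = 1/4).
r to a half first cousin = 0.0625 (half first cousins share one grandparent — one path of length 4: r = (1/2)^4 = 1/16).
Summing one r·B term per recipient: 1·0.25·0.199 + 4·0.25·0.0932 + 2·0.25·0.122 + 4·0.0625·0.22 = 0.25895.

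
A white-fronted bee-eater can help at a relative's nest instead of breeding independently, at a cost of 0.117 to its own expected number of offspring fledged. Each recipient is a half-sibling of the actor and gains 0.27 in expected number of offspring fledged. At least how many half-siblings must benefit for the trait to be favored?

r to a half-sibling = 0.25 (half-sibs share one parent — one path of length 2: r = (1/2)^2 = 1/4).
Hamilton's rule: n·r·B > C  ⇒  n > C/(r·B) = 0.117/(0.25·0.27) = 1.733.
The smallest integer exceeding 1.733 is 2.

2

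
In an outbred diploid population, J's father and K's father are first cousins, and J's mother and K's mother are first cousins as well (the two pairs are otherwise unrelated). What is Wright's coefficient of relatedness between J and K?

Relatedness sums over independent paths through distinct common ancestors.
J and K are related in two ways: second cousins through their fathers (r = 1/32) and second cousins through their mothers (r = 1/32).
r = 1/32 + 1/32 = 1/16 = 0.0625.

0.0625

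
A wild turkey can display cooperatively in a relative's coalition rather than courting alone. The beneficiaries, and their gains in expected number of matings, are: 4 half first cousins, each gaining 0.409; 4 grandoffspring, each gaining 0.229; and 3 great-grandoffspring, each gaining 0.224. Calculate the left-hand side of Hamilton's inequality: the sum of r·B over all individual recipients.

0.41525

r to a half first cousin = 0.0625 (half first cousins share one grandparent — one path of length 4: r = (1/2)^4 = 1/16).
r to a grandoffspring = 1/4 (two parent–offspring links: r = (1/2)^2 = 1/4).
r to a great-grandoffspring = 0.125 (three parent–offspring links: r = (1/2)^3 = 1/8).
Summing one r·B term per recipient: 4·0.0625·0.409 + 4·0.25·0.229 + 3·0.125·0.224 = 0.41525.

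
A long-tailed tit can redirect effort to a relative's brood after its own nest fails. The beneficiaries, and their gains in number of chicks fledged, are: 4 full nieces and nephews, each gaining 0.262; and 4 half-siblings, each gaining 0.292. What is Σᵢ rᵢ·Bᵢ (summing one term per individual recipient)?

r to a full niece or nephew = 1/4 (full aunt/uncle↔niece/nephew: two paths of length 3 through the shared grandparent pair: r = 2·(1/2)^3 = 1/4).
r to a half-sibling = 0.25 (half-sibs share one parent — one path of length 2: r = (1/2)^2 = 1/4).
Summing one r·B term per recipient: 4·0.25·0.262 + 4·0.25·0.292 = 0.554.

0.554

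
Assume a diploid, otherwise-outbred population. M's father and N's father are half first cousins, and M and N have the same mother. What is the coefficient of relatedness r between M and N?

0.265625

With two independent routes of shared ancestry, r is the sum of the two contributions.
M and N are related in two ways: half second cousins through their fathers (r = 1/64) and half-sibs through their shared mother (r = 1/4).
r = 1/64 + 1/4 = 17/64 = 0.265625.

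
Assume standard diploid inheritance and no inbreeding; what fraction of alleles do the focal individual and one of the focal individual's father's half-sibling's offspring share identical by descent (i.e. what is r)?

0.0625

Each parent–offspring link contributes a factor of 1/2, and independent paths through distinct common ancestors add.
Half first cousins share one grandparent — one path of length 4: r = (1/2)^4 = 1/16.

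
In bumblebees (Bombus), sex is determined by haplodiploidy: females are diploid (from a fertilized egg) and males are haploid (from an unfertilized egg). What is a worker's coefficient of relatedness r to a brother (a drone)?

Her haploid brother carries none of their father's genes and a random half of their mother's genome; that half matches the maternal half of her own genome with probability 1/2: r = 1/2 · 1/2 = 1/4.

0.25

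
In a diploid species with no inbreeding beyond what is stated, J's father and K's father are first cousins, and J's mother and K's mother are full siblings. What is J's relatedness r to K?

0.15625

Independent pedigree routes through distinct common ancestors add.
J and K are related in two ways: second cousins through their fathers (r = 1/32) and first cousins through their mothers (r = 1/8).
r = 1/32 + 1/8 = 0.15625.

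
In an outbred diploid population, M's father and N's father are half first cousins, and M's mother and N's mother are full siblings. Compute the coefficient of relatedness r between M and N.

0.140625

With two independent routes of shared ancestry, r is the sum of the two contributions.
M and N are related in two ways: half second cousins through their fathers (r = 1/64) and first cousins through their mothers (r = 1/8).
r = 1/64 + 1/8 = 9/64 = 0.140625.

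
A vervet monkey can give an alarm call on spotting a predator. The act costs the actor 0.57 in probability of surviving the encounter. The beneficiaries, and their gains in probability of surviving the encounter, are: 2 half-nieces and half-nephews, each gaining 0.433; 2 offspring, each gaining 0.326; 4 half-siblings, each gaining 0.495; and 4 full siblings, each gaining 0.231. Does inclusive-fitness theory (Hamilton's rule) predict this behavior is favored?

Yes

Hamilton's rule: the trait is favored when the sum of r·B over every recipient exceeds the actor's cost C.
r to a half-niece or half-nephew = 1/8 (half-aunt/uncle↔niece/nephew: one path of length 3: r = (1/2)^3 = 1/8).
r to an offspring = 1/2 (one parent–offspring link: r = (1/2)^1 = 1/2).
r to a half-sibling = 0.25 (half-sibs share one parent — one path of length 2: r = (1/2)^2 = 1/4).
r to a full sibling = 1/2 (full sibs share both parents — two paths of length 2: r = 2·(1/2)^2 = 1/2).
Summing one r·B term per recipient: 2·0.125·0.433 + 2·0.5·0.326 + 4·0.25·0.495 + 4·0.5·0.231 = 1.39125.
1.39125 > 0.57: the indirect benefit exceeds the cost.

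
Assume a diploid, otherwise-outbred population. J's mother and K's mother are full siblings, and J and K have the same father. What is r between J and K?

0.375

Relatedness sums over independent paths through distinct common ancestors.
J and K are related in two ways: first cousins through their mothers (r = 1/8) and half-sibs through their shared father (r = 1/4).
r = 1/8 + 1/4 = 3/8 = 0.375.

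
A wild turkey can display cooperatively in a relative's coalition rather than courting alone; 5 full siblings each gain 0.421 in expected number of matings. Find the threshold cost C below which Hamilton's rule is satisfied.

1.0525

r to a full sibling = 0.5 (full sibs share both parents — two paths of length 2: r = 2·(1/2)^2 = 1/2).
Hamilton's rule: n·r·B > C, so the trait is favored while C < n·r·B = 5·0.5·0.421 = 1.0525.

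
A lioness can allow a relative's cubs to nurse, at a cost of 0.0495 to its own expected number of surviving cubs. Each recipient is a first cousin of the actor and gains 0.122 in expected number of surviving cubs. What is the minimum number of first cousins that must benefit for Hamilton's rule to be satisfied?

r to a first cousin = 0.125 (first cousins share one grandparent pair — two paths of length 4: r = 2·(1/2)^4 = 1/8).
Hamilton's rule: n·r·B > C  ⇒  n > C/(r·B) = 0.0495/(0.125·0.122) = 3.246.
The smallest integer exceeding 3.246 is 4.

4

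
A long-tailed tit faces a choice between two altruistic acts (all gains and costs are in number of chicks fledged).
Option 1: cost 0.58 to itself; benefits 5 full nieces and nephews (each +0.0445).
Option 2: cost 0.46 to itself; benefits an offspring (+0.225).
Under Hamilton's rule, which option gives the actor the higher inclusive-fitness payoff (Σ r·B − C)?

Option 2

Option 1: r to a full niece or nephew = 0.25.
Option 1: Σ r·B − C = (5·0.25·0.0445) − 0.58 = -0.524375.
Option 2: r to an offspring = 0.5.
Option 2: Σ r·B − C = (1·0.5·0.225) − 0.46 = -0.3475.
Option 2 has the higher net inclusive-fitness payoff.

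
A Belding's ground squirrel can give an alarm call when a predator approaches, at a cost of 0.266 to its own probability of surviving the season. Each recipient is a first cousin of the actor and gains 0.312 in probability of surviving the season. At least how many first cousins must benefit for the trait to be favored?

7

r to a first cousin = 0.125 (first cousins share one grandparent pair — two paths of length 4: r = 2·(1/2)^4 = 1/8).
Hamilton's rule: n·r·B > C  ⇒  n > C/(r·B) = 0.266/(0.125·0.312) = 6.821.
The smallest integer exceeding 6.821 is 7.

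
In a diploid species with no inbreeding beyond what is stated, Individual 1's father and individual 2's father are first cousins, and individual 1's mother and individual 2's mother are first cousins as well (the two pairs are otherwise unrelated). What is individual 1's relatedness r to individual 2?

0.0625

Relatedness sums over independent paths through distinct common ancestors.
Individual 1 and individual 2 are related in two ways: second cousins through their fathers (r = 1/32) and second cousins through their mothers (r = 1/32).
r = 1/32 + 1/32 = 0.0625.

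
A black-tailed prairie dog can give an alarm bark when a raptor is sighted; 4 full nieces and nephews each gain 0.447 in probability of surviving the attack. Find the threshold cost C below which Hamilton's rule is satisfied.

0.447

r to a full niece or nephew = 1/4 (full aunt/uncle↔niece/nephew: two paths of length 3 through the shared grandparent pair: r = 2·(1/2)^3 = 1/4).
Hamilton's rule: n·r·B > C, so the trait is favored while C < n·r·B = 4·0.25·0.447 = 0.447.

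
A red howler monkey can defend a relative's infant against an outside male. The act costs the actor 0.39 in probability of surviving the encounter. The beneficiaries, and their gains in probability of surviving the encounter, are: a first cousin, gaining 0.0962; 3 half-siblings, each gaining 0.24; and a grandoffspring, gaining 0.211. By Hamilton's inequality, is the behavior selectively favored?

No

Hamilton's rule: the trait is favored when the sum of r·B over every recipient exceeds the actor's cost C.
r to a first cousin = 0.125 (first cousins share one grandparent pair — two paths of length 4: r = 2·(1/2)^4 = 1/8).
r to a half-sibling = 0.25 (half-sibs share one parent — one path of length 2: r = (1/2)^2 = 1/4).
r to a grandoffspring = 0.25 (two parent–offspring links: r = (1/2)^2 = 1/4).
Summing one r·B term per recipient: 1·0.125·0.0962 + 3·0.25·0.24 + 1·0.25·0.211 = 0.244775.
0.244775 < 0.39: the indirect benefit is less than the cost.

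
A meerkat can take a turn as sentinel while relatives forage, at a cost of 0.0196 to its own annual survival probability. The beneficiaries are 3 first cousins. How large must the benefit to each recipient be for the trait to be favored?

r to a first cousin = 1/8 (first cousins share one grandparent pair — two paths of length 4: r = 2·(1/2)^4 = 1/8).
Hamilton's rule with n recipients of equal r: n·r·B > C, so B > C/(n·r) = 0.0196/(3·0.125) = 0.0523.

0.0523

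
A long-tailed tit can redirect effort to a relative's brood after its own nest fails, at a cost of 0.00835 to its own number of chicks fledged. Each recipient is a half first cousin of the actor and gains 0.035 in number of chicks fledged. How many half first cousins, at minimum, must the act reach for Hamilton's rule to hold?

4

r to a half first cousin = 1/16 (half first cousins share one grandparent — one path of length 4: r = (1/2)^4 = 1/16).
Hamilton's rule: n·r·B > C  ⇒  n > C/(r·B) = 0.00835/(0.0625·0.035) = 3.817.
The smallest integer exceeding 3.817 is 4.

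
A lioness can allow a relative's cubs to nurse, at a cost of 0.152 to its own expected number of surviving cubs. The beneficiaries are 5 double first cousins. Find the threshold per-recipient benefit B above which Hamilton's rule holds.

0.1216

r to a double first cousin = 1/4 (double first cousins share both grandparent pairs — four paths of length 4: r = 4·(1/2)^4 = 1/4).
Hamilton's rule with n recipients of equal r: n·r·B > C, so B > C/(n·r) = 0.152/(5·0.25) = 0.1216.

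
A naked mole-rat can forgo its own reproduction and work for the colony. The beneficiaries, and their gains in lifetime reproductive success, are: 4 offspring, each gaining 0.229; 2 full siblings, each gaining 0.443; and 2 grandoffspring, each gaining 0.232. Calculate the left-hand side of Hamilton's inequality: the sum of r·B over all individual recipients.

1.017

r to an offspring = 0.5 (one parent–offspring link: r = (1/2)^1 = 1/2).
r to a full sibling = 1/2 (full sibs share both parents — two paths of length 2: r = 2·(1/2)^2 = 1/2).
r to a grandoffspring = 0.25 (two parent–offspring links: r = (1/2)^2 = 1/4).
Summing one r·B term per recipient: 4·0.5·0.229 + 2·0.5·0.443 + 2·0.25·0.232 = 1.017.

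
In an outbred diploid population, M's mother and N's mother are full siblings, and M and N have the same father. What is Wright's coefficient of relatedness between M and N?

Wright's path rule: contributions from independent ancestry routes add.
M and N are related in two ways: first cousins through their mothers (r = 1/8) and half-sibs through their shared father (r = 1/4).
r = 1/8 + 1/4 = 0.375.

0.375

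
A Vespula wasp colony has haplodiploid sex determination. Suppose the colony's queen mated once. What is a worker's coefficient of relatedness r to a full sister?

0.75

Haplodiploid full sisters inherit their father's entire haploid genome identically (contributing 1/2) and on average half of their mother's contribution (1/2 · 1/2 = 1/4); r = 1/2 + 1/4 = 3/4.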